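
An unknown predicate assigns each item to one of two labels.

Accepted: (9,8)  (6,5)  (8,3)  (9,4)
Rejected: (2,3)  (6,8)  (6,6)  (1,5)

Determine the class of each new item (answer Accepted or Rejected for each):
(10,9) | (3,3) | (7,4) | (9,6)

Accepted, Rejected, Accepted, Accepted

The classifier is using: first > second.
Accepted: (10,9), since 10 > 9.
Rejected: (3,3), since 3 = 3.
Accepted: (7,4), since 7 > 4.
Accepted: (9,6), since 9 > 6.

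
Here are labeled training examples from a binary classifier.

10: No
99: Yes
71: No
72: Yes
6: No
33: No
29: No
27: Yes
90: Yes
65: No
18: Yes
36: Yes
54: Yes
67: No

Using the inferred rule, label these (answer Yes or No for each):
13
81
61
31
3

Comparing the two groups points to one rule — multiple of 9.
13: 13 = 9·1 + 4 — doesn't match, so No. 81: 81 = 9·9 — passes, so Yes. 61: 61 = 9·6 + 7 — doesn't match, so No. 31: 31 = 9·3 + 4 — doesn't match, so No. 3: 3 = 9·0 + 3 — doesn't match, so No.

No, Yes, No, No, No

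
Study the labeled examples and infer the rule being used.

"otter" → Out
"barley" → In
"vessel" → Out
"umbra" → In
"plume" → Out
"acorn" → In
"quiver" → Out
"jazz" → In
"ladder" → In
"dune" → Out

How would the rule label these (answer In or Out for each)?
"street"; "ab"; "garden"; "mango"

All 'In' examples share one property — contains 'a' — and every 'Out' example lacks it.

Out, In, In, In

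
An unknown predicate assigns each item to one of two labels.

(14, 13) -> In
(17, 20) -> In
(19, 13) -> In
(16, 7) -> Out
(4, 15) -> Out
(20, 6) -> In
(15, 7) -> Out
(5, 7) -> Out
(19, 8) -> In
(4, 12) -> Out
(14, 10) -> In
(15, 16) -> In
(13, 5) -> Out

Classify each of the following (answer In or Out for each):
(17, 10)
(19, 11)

In, In

The rule appears to be: sum ≥ 24.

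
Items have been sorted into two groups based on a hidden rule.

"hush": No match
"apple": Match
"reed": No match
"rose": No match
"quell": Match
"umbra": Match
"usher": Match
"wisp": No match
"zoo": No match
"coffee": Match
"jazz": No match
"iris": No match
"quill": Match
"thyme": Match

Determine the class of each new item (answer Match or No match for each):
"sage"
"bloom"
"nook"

All 'Match' examples share one property — length ≥ 5 — and every 'No match' example lacks it.
"sage" — length 4, hence No match.
"bloom" — length 5, hence Match.
"nook" — length 4, hence No match.

No match, Match, No match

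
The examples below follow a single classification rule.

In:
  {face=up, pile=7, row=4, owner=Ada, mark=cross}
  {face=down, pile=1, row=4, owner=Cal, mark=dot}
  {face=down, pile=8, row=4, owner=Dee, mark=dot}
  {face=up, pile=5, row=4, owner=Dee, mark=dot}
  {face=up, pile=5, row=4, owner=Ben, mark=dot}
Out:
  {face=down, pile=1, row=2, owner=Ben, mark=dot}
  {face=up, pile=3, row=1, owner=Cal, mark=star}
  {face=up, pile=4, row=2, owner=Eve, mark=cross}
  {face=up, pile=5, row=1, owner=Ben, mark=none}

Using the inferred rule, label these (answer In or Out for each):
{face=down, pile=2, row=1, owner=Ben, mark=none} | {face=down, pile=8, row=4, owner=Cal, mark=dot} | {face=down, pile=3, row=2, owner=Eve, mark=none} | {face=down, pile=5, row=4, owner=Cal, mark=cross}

Out, In, Out, In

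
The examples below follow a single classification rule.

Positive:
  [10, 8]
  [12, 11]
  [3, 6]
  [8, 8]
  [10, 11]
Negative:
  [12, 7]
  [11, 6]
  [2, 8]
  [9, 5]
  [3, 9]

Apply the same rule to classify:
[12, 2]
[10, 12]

Negative, Positive

The pattern is that an item is 'Positive' exactly when: |first − second| ≤ 3.
[12, 2]: |12−2| = 10 — lacks this property, so Negative. [10, 12]: |10−12| = 2 — checks out, so Positive.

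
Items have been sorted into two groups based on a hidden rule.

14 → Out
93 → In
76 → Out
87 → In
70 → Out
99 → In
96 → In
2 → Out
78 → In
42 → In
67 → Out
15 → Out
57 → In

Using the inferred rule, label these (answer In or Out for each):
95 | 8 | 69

The pattern is that an item is 'In' exactly when: multiple of 3 AND at least 42.
95: 95 = 3·31 + 2, 95 ≥ 42, lacks this property → Out.
8: 8 = 3·2 + 2, 8 < 42, lacks this property → Out.
69: 69 = 3·23, 69 ≥ 42, satisfies this → In.

Out, Out, In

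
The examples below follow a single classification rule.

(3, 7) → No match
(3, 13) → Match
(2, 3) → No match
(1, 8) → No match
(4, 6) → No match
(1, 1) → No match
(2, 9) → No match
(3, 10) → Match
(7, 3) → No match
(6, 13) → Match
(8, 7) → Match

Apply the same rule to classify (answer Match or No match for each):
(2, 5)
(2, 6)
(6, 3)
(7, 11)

No match, No match, No match, Match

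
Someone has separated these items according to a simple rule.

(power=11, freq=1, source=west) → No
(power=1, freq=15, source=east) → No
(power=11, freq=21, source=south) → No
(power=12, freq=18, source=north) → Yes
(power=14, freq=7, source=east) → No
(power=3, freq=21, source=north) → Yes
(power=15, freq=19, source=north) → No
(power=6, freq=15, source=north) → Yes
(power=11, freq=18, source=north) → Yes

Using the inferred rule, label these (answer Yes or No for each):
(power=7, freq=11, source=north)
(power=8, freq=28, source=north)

Rule: source is north AND power ≤ 12. This holds for each 'Yes' example and fails for each 'No' one.

Yes, Yes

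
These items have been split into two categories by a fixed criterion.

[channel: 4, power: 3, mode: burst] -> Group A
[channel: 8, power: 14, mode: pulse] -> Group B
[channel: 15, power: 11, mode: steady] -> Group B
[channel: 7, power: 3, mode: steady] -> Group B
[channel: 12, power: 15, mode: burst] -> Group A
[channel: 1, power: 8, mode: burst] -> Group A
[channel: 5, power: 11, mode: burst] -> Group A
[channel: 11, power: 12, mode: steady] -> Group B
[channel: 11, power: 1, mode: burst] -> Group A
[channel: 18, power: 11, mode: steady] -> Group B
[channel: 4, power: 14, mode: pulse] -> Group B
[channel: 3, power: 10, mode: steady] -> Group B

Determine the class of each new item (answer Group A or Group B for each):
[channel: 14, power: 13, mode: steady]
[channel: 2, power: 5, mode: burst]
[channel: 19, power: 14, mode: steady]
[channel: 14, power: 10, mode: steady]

Group B, Group A, Group B, Group B

The common property of the 'Group A' items is: mode is burst. No 'Group B' item has it.
Group B: [channel: 14, power: 13, mode: steady], since mode is steady.
Group A: [channel: 2, power: 5, mode: burst], since mode is burst.
Group B: [channel: 19, power: 14, mode: steady], since mode is steady.
Group B: [channel: 14, power: 10, mode: steady], since mode is steady.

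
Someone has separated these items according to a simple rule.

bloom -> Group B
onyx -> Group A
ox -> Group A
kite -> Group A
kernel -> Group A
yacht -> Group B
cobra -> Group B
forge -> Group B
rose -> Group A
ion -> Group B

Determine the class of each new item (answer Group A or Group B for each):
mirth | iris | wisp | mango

Group B, Group A, Group A, Group B

Checking candidate rules against both groups, what survives is: even length.
mirth: Group B (length 5).
iris: Group A (length 4).
wisp: Group A (length 4).
mango: Group B (length 5).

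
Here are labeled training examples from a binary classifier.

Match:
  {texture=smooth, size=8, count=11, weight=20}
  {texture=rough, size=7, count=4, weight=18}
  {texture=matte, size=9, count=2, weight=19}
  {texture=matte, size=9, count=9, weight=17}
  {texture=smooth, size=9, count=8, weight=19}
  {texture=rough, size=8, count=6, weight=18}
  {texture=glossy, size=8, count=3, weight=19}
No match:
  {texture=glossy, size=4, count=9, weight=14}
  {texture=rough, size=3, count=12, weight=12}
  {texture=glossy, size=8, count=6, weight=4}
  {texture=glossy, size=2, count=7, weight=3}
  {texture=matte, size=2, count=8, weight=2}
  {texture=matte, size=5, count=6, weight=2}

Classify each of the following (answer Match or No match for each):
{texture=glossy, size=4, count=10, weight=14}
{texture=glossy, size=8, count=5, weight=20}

Rule: weight ≥ 17. This holds for each 'Match' example and fails for each 'No match' one.
{texture=glossy, size=4, count=10, weight=14}: weight = 14 — fails this test, so No match. {texture=glossy, size=8, count=5, weight=20}: weight = 20 — passes, so Match.

No match, Match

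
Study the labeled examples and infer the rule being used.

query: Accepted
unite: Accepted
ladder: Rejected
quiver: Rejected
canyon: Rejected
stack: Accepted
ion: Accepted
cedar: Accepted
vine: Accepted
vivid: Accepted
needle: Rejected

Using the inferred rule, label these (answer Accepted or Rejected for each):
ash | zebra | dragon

Accepted, Accepted, Rejected

All 'Accepted' examples share one property — length ≤ 5 — and every 'Rejected' example lacks it.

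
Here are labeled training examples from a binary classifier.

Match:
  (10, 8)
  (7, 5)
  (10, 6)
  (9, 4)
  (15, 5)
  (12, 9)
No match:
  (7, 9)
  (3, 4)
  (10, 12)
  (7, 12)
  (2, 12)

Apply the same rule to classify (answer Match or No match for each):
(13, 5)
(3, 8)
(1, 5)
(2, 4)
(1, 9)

The rule appears to be: first > second.
(13, 5) — 13 > 5, hence Match.
(3, 8) — 3 < 8, hence No match.
(1, 5) — 1 < 5, hence No match.
(2, 4) — 2 < 4, hence No match.
(1, 9) — 1 < 9, hence No match.

Match, No match, No match, No match, No match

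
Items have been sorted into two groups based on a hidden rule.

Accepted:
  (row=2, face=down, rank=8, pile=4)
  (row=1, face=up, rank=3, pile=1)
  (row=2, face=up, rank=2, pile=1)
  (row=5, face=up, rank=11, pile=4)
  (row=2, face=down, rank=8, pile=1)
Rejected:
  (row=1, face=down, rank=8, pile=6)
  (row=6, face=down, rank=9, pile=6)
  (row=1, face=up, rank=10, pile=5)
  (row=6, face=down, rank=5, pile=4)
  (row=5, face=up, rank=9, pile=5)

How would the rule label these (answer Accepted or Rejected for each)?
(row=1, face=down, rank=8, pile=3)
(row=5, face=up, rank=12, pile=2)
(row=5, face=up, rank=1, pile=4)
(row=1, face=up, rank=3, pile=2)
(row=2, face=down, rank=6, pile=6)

Accepted, Accepted, Accepted, Accepted, Rejected

The classifier is using: row ≤ 5 AND pile ≤ 4.
(row=1, face=down, rank=8, pile=3): Accepted (row = 1, pile = 3). (row=5, face=up, rank=12, pile=2): Accepted (row = 5, pile = 2). (row=5, face=up, rank=1, pile=4): Accepted (row = 5, pile = 4). (row=1, face=up, rank=3, pile=2): Accepted (row = 1, pile = 2). (row=2, face=down, rank=6, pile=6): Rejected (row = 2, pile = 6).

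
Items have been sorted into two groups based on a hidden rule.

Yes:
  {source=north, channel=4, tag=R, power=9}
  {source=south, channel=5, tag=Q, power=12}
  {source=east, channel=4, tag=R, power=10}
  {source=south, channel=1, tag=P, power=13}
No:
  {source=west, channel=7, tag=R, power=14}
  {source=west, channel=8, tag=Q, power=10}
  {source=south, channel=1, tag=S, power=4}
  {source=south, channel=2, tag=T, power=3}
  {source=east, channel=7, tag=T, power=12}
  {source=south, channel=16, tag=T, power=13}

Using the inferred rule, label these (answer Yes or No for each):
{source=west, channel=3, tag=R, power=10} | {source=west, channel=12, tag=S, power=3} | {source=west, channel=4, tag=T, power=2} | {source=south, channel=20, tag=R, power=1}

Yes, No, No, No

A rule that fits every label: power ≥ 9 AND channel ≤ 5 — true of each 'Yes' example, false of each 'No' one.
{source=west, channel=3, tag=R, power=10}: Yes (power = 10, channel = 3).
{source=west, channel=12, tag=S, power=3}: No (power = 3, channel = 12).
{source=west, channel=4, tag=T, power=2}: No (power = 2, channel = 4).
{source=south, channel=20, tag=R, power=1}: No (power = 1, channel = 20).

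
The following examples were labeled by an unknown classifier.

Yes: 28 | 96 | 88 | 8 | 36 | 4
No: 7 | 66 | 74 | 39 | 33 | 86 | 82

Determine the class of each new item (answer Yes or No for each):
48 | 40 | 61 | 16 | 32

The distinguishing property — multiple of 4 — holds for all the 'Yes' cases and none of the 'No' cases.
48: 48 = 4·12 — qualifies, so Yes.
40: 40 = 4·10 — qualifies, so Yes.
61: 61 = 4·15 + 1 — fails the rule, so No.
16: 16 = 4·4 — qualifies, so Yes.
32: 32 = 4·8 — qualifies, so Yes.

Yes, Yes, No, Yes, Yes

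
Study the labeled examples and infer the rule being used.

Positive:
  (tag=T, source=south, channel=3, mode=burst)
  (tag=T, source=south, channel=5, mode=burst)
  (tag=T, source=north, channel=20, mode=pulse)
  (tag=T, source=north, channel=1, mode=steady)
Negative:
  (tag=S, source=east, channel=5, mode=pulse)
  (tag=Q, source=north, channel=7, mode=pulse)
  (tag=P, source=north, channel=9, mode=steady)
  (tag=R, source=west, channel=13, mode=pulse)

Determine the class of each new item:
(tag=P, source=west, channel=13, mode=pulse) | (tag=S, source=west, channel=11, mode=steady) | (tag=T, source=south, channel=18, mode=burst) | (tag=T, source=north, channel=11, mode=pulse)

Negative, Negative, Positive, Positive

'Positive' ⟺ tag is T.
(tag=P, source=west, channel=13, mode=pulse): Negative (tag is P). (tag=S, source=west, channel=11, mode=steady): Negative (tag is S). (tag=T, source=south, channel=18, mode=burst): Positive (tag is T). (tag=T, source=north, channel=11, mode=pulse): Positive (tag is T).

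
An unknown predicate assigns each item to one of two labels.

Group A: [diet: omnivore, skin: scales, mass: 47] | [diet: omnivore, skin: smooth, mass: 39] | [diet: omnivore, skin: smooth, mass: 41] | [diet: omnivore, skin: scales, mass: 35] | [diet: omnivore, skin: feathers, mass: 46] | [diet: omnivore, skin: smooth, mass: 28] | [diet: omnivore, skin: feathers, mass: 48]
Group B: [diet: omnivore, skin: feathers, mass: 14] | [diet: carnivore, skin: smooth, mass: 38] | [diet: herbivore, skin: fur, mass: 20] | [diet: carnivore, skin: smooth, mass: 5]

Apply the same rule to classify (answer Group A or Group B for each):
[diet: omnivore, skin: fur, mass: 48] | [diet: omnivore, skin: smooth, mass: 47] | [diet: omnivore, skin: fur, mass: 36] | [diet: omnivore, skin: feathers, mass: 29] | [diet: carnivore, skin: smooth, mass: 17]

Group A, Group A, Group A, Group A, Group B

Rule: diet is omnivore AND mass ≥ 20. This holds for each 'Group A' example and fails for each 'Group B' one.
[diet: omnivore, skin: fur, mass: 48]: diet is omnivore, mass = 48, passes → Group A.
[diet: omnivore, skin: smooth, mass: 47]: diet is omnivore, mass = 47, passes → Group A.
[diet: omnivore, skin: fur, mass: 36]: diet is omnivore, mass = 36, passes → Group A.
[diet: omnivore, skin: feathers, mass: 29]: diet is omnivore, mass = 29, passes → Group A.
[diet: carnivore, skin: smooth, mass: 17]: diet is carnivore, mass = 17, lacks this property → Group B.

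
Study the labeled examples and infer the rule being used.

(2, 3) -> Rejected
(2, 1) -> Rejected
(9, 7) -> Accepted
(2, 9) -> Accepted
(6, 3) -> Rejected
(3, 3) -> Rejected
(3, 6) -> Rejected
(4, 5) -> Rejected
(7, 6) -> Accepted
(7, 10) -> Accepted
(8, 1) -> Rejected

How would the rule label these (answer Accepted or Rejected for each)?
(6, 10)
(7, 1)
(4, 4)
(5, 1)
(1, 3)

Accepted, Rejected, Rejected, Rejected, Rejected

One predicate separates the groups cleanly: sum ≥ 11.
(6, 10): 6+10 = 16 — checks out, so Accepted.
(7, 1): 7+1 = 8 — doesn't qualify, so Rejected.
(4, 4): 4+4 = 8 — doesn't qualify, so Rejected.
(5, 1): 5+1 = 6 — doesn't qualify, so Rejected.
(1, 3): 1+3 = 4 — doesn't qualify, so Rejected.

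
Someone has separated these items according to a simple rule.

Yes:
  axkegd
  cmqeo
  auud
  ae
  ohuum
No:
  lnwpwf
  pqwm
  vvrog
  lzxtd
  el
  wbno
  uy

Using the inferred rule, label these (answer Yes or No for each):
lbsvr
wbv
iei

No, No, Yes

The simplest hypothesis consistent with all the labels is: has ≥ 2 vowels.
lbsvr: No (0 vowels).
wbv: No (0 vowels).
iei: Yes (3 vowels).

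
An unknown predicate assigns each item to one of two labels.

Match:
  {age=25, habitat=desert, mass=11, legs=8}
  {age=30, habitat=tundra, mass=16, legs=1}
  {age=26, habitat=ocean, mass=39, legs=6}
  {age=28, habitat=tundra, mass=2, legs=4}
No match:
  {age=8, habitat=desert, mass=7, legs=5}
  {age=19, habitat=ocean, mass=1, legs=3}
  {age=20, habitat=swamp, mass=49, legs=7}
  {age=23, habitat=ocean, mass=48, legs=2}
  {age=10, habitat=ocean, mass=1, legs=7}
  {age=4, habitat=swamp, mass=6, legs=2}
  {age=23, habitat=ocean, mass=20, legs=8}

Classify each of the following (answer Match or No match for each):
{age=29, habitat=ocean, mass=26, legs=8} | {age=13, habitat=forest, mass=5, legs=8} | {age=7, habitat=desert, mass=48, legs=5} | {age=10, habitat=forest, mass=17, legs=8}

Match, No match, No match, No match

The simplest hypothesis consistent with all the labels is: age ≥ 25.
{age=29, habitat=ocean, mass=26, legs=8}: Match (age = 29). {age=13, habitat=forest, mass=5, legs=8}: No match (age = 13). {age=7, habitat=desert, mass=48, legs=5}: No match (age = 7). {age=10, habitat=forest, mass=17, legs=8}: No match (age = 10).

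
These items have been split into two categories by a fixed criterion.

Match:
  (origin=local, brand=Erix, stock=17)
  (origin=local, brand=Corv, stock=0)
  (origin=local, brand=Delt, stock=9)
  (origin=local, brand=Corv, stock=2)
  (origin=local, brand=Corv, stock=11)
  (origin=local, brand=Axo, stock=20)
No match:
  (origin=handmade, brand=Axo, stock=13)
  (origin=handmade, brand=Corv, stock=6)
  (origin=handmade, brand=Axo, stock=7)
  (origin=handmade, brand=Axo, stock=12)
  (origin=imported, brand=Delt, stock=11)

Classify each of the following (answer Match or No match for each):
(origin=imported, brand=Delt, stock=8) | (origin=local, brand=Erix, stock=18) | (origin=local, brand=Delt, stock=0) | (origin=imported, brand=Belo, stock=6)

No match, Match, Match, No match

All 'Match' examples share one property — origin is local — and every 'No match' example lacks it.
(origin=imported, brand=Delt, stock=8) — origin is imported, hence No match. (origin=local, brand=Erix, stock=18) — origin is local, hence Match. (origin=local, brand=Delt, stock=0) — origin is local, hence Match. (origin=imported, brand=Belo, stock=6) — origin is imported, hence No match.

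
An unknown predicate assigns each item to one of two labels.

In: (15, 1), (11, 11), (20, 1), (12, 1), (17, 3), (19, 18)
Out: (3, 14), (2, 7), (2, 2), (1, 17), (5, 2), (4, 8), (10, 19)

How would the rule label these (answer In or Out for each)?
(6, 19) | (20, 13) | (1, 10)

Every 'In' example satisfies: first ≥ 11. None of the 'Out' examples do.

Out, In, Out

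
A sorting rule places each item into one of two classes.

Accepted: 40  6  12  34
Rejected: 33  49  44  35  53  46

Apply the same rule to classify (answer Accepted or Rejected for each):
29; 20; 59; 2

A rule that fits every label: even AND at most 40 — true of each 'Accepted' example, false of each 'Rejected' one.
29: 29 is odd, 29 ≤ 40, doesn't qualify → Rejected. 20: 20 is even, 20 ≤ 40, qualifies → Accepted. 59: 59 is odd, 59 > 40, doesn't qualify → Rejected. 2: 2 is even, 2 ≤ 40, qualifies → Accepted.

Rejected, Accepted, Rejected, Accepted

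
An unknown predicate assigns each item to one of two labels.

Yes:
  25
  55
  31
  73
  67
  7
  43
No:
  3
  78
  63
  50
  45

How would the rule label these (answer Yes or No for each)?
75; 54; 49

The common property of the 'Yes' items is: ≡ 1 (mod 3). No 'No' item has it.

No, No, Yes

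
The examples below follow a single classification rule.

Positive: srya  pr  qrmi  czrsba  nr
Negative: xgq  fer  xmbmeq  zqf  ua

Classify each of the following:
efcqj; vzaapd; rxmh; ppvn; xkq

A rule that fits every label: even length AND contains 'r' — true of each 'Positive' example, false of each 'Negative' one.

Negative, Negative, Positive, Negative, Negative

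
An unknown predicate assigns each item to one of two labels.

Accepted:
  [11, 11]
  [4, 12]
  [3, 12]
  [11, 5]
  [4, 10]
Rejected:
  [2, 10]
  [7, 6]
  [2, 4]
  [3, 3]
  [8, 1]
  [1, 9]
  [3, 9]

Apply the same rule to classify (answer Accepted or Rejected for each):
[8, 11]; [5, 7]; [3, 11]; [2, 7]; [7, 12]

Accepted, Rejected, Accepted, Rejected, Accepted

The common property of the 'Accepted' items is: sum ≥ 14. No 'Rejected' item has it.
[8, 11] → 8+11 = 19 → Accepted.
[5, 7] → 5+7 = 12 → Rejected.
[3, 11] → 3+11 = 14 → Accepted.
[2, 7] → 2+7 = 9 → Rejected.
[7, 12] → 7+12 = 19 → Accepted.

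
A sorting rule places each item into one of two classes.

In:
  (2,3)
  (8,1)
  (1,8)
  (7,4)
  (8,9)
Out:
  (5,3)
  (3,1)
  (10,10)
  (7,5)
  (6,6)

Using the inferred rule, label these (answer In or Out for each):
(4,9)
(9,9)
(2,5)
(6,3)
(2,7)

In, Out, In, In, In

All 'In' examples share one property — sum is odd — and every 'Out' example lacks it.
In: (4,9), since 4+9 = 13. Out: (9,9), since 9+9 = 18. In: (2,5), since 2+5 = 7. In: (6,3), since 6+3 = 9. In: (2,7), since 2+7 = 9.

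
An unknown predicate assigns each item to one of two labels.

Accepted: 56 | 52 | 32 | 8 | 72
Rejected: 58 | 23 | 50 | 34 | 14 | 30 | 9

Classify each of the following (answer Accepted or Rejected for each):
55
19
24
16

Rejected, Rejected, Accepted, Accepted

The common property of the 'Accepted' items is: multiple of 4. No 'Rejected' item has it.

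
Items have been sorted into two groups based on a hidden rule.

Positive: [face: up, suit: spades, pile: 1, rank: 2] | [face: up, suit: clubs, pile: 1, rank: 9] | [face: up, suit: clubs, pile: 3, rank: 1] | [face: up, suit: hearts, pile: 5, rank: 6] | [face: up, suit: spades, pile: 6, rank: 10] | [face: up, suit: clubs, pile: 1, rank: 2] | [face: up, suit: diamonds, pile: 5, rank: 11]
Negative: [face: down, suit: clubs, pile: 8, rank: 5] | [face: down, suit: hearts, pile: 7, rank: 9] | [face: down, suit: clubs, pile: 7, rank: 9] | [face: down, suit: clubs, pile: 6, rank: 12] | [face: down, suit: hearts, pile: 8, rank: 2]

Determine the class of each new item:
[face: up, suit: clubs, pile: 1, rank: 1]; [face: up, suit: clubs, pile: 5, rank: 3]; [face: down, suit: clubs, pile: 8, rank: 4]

The common property of the 'Positive' items is: face is up. No 'Negative' item has it.

Positive, Positive, Negative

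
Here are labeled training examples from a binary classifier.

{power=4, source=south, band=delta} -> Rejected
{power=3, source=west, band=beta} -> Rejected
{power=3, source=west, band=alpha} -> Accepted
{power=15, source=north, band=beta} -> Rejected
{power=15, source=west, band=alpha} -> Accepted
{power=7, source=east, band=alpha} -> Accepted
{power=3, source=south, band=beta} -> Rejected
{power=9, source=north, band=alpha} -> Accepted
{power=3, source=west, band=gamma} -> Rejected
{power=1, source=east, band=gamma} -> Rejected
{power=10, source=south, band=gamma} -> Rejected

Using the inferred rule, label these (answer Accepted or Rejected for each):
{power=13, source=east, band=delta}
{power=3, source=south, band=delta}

The rule appears to be: band is alpha.

Rejected, Rejected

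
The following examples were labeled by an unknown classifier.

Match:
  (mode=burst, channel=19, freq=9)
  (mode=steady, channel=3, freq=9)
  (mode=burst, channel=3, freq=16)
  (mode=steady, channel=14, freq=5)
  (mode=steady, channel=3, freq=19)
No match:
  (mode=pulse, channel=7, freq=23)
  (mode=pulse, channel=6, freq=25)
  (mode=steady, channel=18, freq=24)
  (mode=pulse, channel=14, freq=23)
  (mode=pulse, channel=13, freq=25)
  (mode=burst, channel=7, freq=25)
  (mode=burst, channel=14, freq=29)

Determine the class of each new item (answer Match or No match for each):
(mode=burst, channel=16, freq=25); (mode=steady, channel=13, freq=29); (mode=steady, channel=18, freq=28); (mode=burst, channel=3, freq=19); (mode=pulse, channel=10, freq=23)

No match, No match, No match, Match, No match

One predicate separates the groups cleanly: freq ≤ 19.
(mode=burst, channel=16, freq=25): No match (freq = 25).
(mode=steady, channel=13, freq=29): No match (freq = 29).
(mode=steady, channel=18, freq=28): No match (freq = 28).
(mode=burst, channel=3, freq=19): Match (freq = 19).
(mode=pulse, channel=10, freq=23): No match (freq = 23).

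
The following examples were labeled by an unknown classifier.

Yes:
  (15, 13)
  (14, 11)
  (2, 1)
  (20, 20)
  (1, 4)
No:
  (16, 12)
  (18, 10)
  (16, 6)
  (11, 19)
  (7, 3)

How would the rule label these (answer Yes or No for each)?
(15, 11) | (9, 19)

No, No

The classifier is using: |first − second| ≤ 3.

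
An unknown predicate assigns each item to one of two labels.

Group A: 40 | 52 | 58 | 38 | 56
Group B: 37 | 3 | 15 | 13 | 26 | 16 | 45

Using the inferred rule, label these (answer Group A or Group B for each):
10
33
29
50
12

The pattern is that an item is 'Group A' exactly when: even AND at least 37.

Group B, Group B, Group B, Group A, Group B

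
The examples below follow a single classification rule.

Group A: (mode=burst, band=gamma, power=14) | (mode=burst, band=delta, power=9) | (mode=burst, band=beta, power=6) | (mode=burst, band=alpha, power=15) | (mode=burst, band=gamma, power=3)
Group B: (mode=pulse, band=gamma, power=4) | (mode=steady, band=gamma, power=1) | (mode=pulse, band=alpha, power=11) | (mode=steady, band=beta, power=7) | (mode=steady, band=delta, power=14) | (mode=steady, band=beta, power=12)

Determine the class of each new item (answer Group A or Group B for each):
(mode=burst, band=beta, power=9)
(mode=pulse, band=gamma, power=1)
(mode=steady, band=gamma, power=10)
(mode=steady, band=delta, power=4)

Group A, Group B, Group B, Group B

One predicate separates the groups cleanly: mode is burst.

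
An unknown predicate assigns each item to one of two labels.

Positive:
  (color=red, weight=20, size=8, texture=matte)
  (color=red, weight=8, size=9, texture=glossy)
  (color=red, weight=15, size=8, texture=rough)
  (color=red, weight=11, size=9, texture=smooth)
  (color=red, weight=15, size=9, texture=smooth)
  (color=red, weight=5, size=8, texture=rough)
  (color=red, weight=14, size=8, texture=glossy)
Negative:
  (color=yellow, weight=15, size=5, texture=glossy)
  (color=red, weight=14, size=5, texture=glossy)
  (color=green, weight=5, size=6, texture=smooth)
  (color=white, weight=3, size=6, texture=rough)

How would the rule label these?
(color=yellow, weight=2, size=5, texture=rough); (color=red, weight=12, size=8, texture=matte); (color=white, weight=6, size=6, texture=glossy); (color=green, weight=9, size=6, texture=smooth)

Negative, Positive, Negative, Negative

Rule: size ≥ 8. This holds for each 'Positive' example and fails for each 'Negative' one.
(color=yellow, weight=2, size=5, texture=rough): size = 5, doesn't qualify → Negative. (color=red, weight=12, size=8, texture=matte): size = 8, checks out → Positive. (color=white, weight=6, size=6, texture=glossy): size = 6, doesn't qualify → Negative. (color=green, weight=9, size=6, texture=smooth): size = 6, doesn't qualify → Negative.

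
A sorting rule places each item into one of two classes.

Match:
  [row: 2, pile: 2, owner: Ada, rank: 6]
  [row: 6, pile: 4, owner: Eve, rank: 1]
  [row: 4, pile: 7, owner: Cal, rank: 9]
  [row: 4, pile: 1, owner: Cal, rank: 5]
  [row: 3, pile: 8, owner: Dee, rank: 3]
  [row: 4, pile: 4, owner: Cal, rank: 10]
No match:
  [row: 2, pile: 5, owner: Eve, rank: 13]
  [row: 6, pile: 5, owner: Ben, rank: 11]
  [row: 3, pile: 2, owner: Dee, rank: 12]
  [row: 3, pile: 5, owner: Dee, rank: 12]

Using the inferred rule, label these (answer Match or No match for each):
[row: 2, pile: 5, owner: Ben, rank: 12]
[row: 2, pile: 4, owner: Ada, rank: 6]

All 'Match' examples share one property — rank ≤ 10 — and every 'No match' example lacks it.

No match, Match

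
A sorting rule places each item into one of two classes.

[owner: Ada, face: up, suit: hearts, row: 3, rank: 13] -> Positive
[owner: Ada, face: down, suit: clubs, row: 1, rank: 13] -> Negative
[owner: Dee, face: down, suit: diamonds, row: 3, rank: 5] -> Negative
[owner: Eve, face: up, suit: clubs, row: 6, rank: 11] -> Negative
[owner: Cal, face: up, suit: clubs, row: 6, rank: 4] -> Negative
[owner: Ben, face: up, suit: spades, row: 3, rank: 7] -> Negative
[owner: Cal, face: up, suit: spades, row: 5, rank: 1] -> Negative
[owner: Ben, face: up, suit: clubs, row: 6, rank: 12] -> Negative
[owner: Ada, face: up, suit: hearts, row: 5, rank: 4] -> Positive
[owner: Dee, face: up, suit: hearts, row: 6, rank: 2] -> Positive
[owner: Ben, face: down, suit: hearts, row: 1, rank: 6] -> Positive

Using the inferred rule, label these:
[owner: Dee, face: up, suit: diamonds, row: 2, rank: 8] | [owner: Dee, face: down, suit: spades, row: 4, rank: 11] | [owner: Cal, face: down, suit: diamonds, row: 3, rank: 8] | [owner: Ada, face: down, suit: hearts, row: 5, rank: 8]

Negative, Negative, Negative, Positive

Comparing the two groups points to one rule — suit is hearts.
[owner: Dee, face: up, suit: diamonds, row: 2, rank: 8] — suit is diamonds, hence Negative. [owner: Dee, face: down, suit: spades, row: 4, rank: 11] — suit is spades, hence Negative. [owner: Cal, face: down, suit: diamonds, row: 3, rank: 8] — suit is diamonds, hence Negative. [owner: Ada, face: down, suit: hearts, row: 5, rank: 8] — suit is hearts, hence Positive.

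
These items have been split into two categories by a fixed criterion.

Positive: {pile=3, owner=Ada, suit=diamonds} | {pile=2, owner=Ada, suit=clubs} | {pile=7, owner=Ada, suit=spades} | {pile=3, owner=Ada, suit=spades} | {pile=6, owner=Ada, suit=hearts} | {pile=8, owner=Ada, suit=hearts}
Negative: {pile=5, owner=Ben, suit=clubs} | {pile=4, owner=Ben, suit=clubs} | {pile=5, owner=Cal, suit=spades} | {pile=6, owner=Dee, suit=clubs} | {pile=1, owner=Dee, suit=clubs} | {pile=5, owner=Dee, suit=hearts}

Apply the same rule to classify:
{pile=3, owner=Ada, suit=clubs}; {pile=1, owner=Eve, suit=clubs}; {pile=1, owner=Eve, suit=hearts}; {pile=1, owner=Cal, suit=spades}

Rule: owner is Ada. This holds for each 'Positive' example and fails for each 'Negative' one.
Positive: {pile=3, owner=Ada, suit=clubs}, since owner is Ada.
Negative: {pile=1, owner=Eve, suit=clubs}, since owner is Eve.
Negative: {pile=1, owner=Eve, suit=hearts}, since owner is Eve.
Negative: {pile=1, owner=Cal, suit=spades}, since owner is Cal.

Positive, Negative, Negative, Negative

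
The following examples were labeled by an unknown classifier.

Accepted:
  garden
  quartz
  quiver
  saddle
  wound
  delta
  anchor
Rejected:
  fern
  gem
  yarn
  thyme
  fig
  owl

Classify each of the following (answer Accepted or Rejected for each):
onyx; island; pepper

A rule that fits every label: has ≥ 2 vowels — true of each 'Accepted' example, false of each 'Rejected' one.
onyx: 1 vowel, does not pass → Rejected. island: 2 vowels, checks out → Accepted. pepper: 2 vowels, checks out → Accepted.

Rejected, Accepted, Accepted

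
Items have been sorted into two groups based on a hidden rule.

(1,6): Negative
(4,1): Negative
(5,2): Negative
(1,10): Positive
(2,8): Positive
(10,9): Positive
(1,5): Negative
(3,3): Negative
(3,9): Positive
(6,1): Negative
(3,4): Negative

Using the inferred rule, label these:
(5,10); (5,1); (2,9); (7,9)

Positive, Negative, Positive, Positive

The classifier is using: sum ≥ 10.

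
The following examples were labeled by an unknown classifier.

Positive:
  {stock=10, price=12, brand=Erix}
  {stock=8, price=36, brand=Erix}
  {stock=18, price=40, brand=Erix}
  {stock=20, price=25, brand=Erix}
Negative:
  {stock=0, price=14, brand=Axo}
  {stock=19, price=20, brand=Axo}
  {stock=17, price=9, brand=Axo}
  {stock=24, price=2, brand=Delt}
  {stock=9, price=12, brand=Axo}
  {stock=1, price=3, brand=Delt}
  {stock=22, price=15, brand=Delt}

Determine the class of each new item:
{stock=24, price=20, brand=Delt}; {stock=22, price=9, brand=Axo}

Negative, Negative

Every 'Positive' example satisfies: brand is Erix. None of the 'Negative' examples do.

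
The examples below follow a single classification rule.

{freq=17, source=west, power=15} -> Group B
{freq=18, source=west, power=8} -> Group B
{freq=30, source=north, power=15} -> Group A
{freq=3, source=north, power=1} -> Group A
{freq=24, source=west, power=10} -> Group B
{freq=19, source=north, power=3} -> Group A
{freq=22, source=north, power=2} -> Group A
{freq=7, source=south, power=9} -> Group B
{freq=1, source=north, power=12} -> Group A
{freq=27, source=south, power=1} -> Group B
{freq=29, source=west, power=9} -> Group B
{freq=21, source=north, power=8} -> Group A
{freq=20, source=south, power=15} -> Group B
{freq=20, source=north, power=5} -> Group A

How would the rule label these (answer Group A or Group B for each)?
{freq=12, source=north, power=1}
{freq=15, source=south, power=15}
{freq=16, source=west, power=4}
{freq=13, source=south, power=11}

The common property of the 'Group A' items is: source is north. No 'Group B' item has it.
{freq=12, source=north, power=1} → source is north → Group A.
{freq=15, source=south, power=15} → source is south → Group B.
{freq=16, source=west, power=4} → source is west → Group B.
{freq=13, source=south, power=11} → source is south → Group B.

Group A, Group B, Group B, Group B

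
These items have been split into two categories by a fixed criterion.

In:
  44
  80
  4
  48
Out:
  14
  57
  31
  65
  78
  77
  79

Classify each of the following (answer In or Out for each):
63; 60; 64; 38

The pattern is that an item is 'In' exactly when: multiple of 4.
Out: 63, since 63 = 4·15 + 3.
In: 60, since 60 = 4·15.
In: 64, since 64 = 4·16.
Out: 38, since 38 = 4·9 + 2.

Out, In, In, Out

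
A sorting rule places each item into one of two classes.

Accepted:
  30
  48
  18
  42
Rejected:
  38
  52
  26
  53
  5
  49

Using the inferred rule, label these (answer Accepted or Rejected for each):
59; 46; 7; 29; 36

The common property of the 'Accepted' items is: multiple of 3. No 'Rejected' item has it.
59: Rejected (59 = 3·19 + 2).
46: Rejected (46 = 3·15 + 1).
7: Rejected (7 = 3·2 + 1).
29: Rejected (29 = 3·9 + 2).
36: Accepted (36 = 3·12).

Rejected, Rejected, Rejected, Rejected, Accepted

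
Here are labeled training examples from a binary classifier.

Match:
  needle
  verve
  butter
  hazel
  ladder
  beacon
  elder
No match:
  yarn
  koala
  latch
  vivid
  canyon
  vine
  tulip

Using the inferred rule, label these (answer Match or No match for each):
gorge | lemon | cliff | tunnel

One predicate separates the groups cleanly: length ≥ 5 AND contains 'e'.
gorge: Match (length 5, has 'e').
lemon: Match (length 5, has 'e').
cliff: No match (length 5, no 'e').
tunnel: Match (length 6, has 'e').

Match, Match, No match, Match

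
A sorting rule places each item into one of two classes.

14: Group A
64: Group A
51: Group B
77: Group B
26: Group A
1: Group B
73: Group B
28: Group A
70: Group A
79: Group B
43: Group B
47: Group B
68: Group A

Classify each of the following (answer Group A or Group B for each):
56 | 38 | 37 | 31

One predicate separates the groups cleanly: even.
56: Group A (56 is even). 38: Group A (38 is even). 37: Group B (37 is odd). 31: Group B (31 is odd).

Group A, Group A, Group B, Group B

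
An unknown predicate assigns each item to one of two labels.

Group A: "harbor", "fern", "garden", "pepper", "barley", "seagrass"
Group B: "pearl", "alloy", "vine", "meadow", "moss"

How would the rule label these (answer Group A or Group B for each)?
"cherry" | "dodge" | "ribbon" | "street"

Group A, Group B, Group A, Group A

The distinguishing property — even length AND contains 'r' — holds for all the 'Group A' cases and none of the 'Group B' cases.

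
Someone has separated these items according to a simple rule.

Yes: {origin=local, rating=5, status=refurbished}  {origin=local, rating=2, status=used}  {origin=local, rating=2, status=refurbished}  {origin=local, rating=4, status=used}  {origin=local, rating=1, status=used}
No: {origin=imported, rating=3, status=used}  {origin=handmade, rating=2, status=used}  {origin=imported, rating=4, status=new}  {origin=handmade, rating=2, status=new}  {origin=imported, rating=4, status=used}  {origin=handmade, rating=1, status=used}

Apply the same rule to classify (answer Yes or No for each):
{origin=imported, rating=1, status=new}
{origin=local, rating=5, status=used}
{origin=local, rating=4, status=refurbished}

'Yes' ⟺ origin is local.
No: {origin=imported, rating=1, status=new}, since origin is imported. Yes: {origin=local, rating=5, status=used}, since origin is local. Yes: {origin=local, rating=4, status=refurbished}, since origin is local.

No, Yes, Yes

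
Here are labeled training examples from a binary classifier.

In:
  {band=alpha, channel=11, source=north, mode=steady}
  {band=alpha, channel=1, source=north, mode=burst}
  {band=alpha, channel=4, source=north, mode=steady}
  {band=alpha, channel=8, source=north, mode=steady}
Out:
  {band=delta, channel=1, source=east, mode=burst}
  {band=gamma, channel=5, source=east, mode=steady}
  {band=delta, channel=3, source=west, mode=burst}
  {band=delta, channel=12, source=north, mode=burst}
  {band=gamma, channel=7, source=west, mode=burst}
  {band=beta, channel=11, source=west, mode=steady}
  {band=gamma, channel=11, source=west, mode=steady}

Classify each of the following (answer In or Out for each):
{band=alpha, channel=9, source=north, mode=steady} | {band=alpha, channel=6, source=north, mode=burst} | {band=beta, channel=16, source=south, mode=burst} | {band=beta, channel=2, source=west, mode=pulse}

In, In, Out, Out

The pattern is that an item is 'In' exactly when: band is alpha.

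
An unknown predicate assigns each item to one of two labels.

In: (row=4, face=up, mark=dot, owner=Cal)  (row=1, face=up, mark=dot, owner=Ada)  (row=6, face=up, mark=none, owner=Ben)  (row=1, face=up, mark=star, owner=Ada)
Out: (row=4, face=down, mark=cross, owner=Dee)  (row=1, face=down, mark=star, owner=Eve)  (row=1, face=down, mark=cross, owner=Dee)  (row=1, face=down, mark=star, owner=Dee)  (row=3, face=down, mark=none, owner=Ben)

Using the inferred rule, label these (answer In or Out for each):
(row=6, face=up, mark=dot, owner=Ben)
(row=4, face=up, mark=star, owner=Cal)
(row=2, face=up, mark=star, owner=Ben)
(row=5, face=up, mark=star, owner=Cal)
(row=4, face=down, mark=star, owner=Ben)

In, In, In, In, Out

'In' ⟺ face is up.
(row=6, face=up, mark=dot, owner=Ben): face is up, qualifies → In. (row=4, face=up, mark=star, owner=Cal): face is up, qualifies → In. (row=2, face=up, mark=star, owner=Ben): face is up, qualifies → In. (row=5, face=up, mark=star, owner=Cal): face is up, qualifies → In. (row=4, face=down, mark=star, owner=Ben): face is down, does not pass → Out.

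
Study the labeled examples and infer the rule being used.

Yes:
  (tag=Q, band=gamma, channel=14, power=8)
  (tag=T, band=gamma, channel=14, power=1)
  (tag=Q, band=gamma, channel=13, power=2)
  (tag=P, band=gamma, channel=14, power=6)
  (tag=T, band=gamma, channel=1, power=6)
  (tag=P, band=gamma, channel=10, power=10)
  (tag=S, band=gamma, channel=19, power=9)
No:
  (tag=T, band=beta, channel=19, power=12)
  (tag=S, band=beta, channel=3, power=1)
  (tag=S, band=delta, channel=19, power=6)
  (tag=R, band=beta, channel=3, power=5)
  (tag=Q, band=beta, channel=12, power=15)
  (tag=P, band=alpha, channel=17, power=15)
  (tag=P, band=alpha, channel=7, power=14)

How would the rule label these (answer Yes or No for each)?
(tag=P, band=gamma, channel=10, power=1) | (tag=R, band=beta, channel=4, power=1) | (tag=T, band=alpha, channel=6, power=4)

Checking candidate rules against both groups, what survives is: band is gamma.

Yes, No, No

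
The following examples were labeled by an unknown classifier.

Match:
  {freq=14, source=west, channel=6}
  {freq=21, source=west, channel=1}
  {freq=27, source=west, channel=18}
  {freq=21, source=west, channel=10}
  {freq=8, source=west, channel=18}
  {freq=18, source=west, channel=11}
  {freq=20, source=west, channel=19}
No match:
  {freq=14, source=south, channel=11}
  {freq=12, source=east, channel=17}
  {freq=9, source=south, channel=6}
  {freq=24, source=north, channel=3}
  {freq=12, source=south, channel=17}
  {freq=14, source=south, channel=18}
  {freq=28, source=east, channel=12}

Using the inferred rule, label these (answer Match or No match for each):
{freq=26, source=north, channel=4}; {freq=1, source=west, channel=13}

A rule that fits every label: source is west — true of each 'Match' example, false of each 'No match' one.
{freq=26, source=north, channel=4}: source is north, fails the rule → No match. {freq=1, source=west, channel=13}: source is west, passes → Match.

No match, Match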